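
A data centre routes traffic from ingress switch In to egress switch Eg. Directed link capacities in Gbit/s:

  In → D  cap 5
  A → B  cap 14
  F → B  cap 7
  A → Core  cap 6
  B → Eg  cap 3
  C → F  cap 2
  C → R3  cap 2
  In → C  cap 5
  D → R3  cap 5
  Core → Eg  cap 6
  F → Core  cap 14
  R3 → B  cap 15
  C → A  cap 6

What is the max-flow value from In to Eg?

8

Augment In→C→F→B→Eg: bottleneck 2, flow now 2.
Augment In→C→A→B→Eg: bottleneck 1, flow now 3.
Augment In→C→A→Core→Eg: bottleneck 2, flow now 5.
Augment In→D→R3→B→F→Core→Eg: bottleneck 2, flow now 7. (uses reverse residual edge)
Augment In→D→R3→B→A→Core→Eg: bottleneck 1, flow now 8. (uses reverse residual edge)
No augmenting path remains; maximum flow = 8.
In the residual graph, reachable from In: {In, D, R3, B}.
Min-cut edges: In→C (5), B→Eg (3); capacity 5 + 3 = 8.
This cut is saturated, so no flow can exceed 8.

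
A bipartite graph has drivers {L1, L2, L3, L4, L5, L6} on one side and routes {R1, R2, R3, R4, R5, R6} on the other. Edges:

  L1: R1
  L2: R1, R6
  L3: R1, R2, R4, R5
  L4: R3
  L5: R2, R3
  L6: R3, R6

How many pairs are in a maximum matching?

Unit-capacity flow: source→left, listed edges, right→sink; max matching = max flow.
Augmenting path L1→R1 (+1); matched 1.
Augmenting path L2→R6 (+1); matched 2.
Augmenting path L3→R2 (+1); matched 3.
Augmenting path L4→R3 (+1); matched 4.
Augmenting path L5→R2→L3→R4 (+1); matched 5.
No augmenting path remains; maximum matching = 5.
König certificate: {L3, L5, R1, R3, R6} is a vertex cover of size 5 (every listed pair touches it), so no matching can be larger.

5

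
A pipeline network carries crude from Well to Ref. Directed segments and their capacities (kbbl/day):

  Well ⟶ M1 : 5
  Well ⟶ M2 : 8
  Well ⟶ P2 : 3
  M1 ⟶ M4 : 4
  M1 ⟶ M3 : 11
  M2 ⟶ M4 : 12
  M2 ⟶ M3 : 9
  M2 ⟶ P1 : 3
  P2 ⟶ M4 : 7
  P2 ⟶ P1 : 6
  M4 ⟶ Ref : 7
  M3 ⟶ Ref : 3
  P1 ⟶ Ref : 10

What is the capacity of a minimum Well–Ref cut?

16

Augment Well→M1→M4→Ref: bottleneck 4, flow now 4.
Augment Well→M1→M3→Ref: bottleneck 1, flow now 5.
Augment Well→M2→M4→Ref: bottleneck 3, flow now 8.
Augment Well→M2→M3→Ref: bottleneck 2, flow now 10.
Augment Well→M2→P1→Ref: bottleneck 3, flow now 13.
Augment Well→P2→P1→Ref: bottleneck 3, flow now 16.
No augmenting path remains; maximum flow = 16.
By max-flow min-cut, the minimum cut capacity equals the max flow.
In the residual graph, reachable from Well: {Well}.
Min-cut edges: Well→M1 (5), Well→M2 (8), Well→P2 (3); capacity 5 + 8 + 3 = 16.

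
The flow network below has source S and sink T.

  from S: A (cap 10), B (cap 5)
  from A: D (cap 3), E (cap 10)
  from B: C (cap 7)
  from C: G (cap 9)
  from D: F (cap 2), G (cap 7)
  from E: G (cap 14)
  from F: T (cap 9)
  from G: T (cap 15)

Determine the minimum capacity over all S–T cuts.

Augment S→A→D→F→T: bottleneck 2, flow now 2.
Augment S→A→D→G→T: bottleneck 1, flow now 3.
Augment S→A→E→G→T: bottleneck 7, flow now 10.
Augment S→B→C→G→T: bottleneck 5, flow now 15.
No augmenting path remains; maximum flow = 15.
By max-flow min-cut, the minimum cut capacity equals the max flow.
In the residual graph, reachable from S: {S}.
Min-cut edges: S→A (10), S→B (5); capacity 10 + 5 = 15.

15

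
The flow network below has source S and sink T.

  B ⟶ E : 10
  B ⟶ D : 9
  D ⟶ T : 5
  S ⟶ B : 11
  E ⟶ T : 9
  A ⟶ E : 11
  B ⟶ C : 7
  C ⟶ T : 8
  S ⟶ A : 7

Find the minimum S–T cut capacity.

18

Augment S→A→E→T: bottleneck 7, flow now 7.
Augment S→B→C→T: bottleneck 7, flow now 14.
Augment S→B→D→T: bottleneck 4, flow now 18.
No augmenting path remains; maximum flow = 18.
By max-flow min-cut, the minimum cut capacity equals the max flow.
In the residual graph, reachable from S: {S}.
Min-cut edges: S→A (7), S→B (11); capacity 7 + 11 = 18.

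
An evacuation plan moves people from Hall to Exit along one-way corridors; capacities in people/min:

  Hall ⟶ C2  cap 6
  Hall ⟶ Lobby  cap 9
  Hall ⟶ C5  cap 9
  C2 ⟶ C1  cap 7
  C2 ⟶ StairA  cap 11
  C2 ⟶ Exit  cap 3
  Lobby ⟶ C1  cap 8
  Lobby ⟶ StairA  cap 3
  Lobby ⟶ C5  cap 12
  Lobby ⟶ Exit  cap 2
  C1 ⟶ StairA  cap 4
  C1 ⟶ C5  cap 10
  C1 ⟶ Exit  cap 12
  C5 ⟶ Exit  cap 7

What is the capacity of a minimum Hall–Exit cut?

Augment Hall→C2→Exit: bottleneck 3, flow now 3.
Augment Hall→Lobby→Exit: bottleneck 2, flow now 5.
Augment Hall→C5→Exit: bottleneck 7, flow now 12.
Augment Hall→C2→C1→Exit: bottleneck 3, flow now 15.
Augment Hall→Lobby→C1→Exit: bottleneck 7, flow now 22.
No augmenting path remains; maximum flow = 22.
By max-flow min-cut, the minimum cut capacity equals the max flow.
In the residual graph, reachable from Hall: {Hall, C5}.
Min-cut edges: Hall→C2 (6), Hall→Lobby (9), C5→Exit (7); capacity 6 + 9 + 7 = 22.

22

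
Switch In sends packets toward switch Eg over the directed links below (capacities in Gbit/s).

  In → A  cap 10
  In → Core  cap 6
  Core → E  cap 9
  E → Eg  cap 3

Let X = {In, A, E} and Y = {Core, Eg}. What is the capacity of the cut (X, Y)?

9

Edges leaving {In, A, E}: In→Core (6), E→Eg (3).
Cut capacity = 6 + 3 = 9.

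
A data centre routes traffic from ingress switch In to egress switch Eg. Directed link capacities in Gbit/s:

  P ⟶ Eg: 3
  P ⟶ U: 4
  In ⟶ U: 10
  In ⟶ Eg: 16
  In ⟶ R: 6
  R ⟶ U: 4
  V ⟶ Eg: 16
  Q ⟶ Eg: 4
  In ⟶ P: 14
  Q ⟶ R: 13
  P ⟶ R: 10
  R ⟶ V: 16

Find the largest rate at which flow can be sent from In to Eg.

Augment In→Eg: bottleneck 16, flow now 16.
Augment In→P→Eg: bottleneck 3, flow now 19.
Augment In→R→V→Eg: bottleneck 6, flow now 25.
Augment In→P→R→V→Eg: bottleneck 10, flow now 35.
No augmenting path remains; maximum flow = 35.
In the residual graph, reachable from In: {In, P, U}.
Min-cut edges: In→R (6), In→Eg (16), P→R (10), P→Eg (3); capacity 6 + 16 + 10 + 3 = 35.
This cut is saturated, so no flow can exceed 35.

35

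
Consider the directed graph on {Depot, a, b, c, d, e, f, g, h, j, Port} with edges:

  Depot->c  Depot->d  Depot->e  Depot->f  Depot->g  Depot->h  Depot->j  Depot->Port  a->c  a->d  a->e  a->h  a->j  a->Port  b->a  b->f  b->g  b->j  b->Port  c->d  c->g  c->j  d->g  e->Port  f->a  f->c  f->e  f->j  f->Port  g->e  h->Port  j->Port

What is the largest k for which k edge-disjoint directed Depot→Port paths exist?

5

Assign every edge capacity 1; by Menger, the answer equals the max flow.
Path Depot→Port (+1); total 1.
Path Depot→e→Port (+1); total 2.
Path Depot→f→Port (+1); total 3.
Path Depot→h→Port (+1); total 4.
Path Depot→j→Port (+1); total 5.
No residual Depot→Port path; max flow = 5.
Certifying cut of size 5: {Depot→Port, Depot→f, Depot→h, e→Port, j→Port}.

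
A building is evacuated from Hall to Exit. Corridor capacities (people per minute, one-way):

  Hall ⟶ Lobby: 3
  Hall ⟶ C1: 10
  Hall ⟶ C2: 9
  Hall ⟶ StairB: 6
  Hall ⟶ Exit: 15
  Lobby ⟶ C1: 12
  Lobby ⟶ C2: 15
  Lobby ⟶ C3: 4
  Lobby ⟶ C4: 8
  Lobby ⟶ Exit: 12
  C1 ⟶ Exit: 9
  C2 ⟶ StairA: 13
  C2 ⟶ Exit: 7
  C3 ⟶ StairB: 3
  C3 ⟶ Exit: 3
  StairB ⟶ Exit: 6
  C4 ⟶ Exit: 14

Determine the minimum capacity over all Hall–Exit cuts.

40

Augment Hall→Exit: bottleneck 15, flow now 15.
Augment Hall→Lobby→Exit: bottleneck 3, flow now 18.
Augment Hall→C1→Exit: bottleneck 9, flow now 27.
Augment Hall→C2→Exit: bottleneck 7, flow now 34.
Augment Hall→StairB→Exit: bottleneck 6, flow now 40.
No augmenting path remains; maximum flow = 40.
By max-flow min-cut, the minimum cut capacity equals the max flow.
In the residual graph, reachable from Hall: {Hall, C1, C2, StairA}.
Min-cut edges: Hall→Lobby (3), Hall→StairB (6), Hall→Exit (15), C1→Exit (9), C2→Exit (7); capacity 3 + 6 + 15 + 9 + 7 = 40.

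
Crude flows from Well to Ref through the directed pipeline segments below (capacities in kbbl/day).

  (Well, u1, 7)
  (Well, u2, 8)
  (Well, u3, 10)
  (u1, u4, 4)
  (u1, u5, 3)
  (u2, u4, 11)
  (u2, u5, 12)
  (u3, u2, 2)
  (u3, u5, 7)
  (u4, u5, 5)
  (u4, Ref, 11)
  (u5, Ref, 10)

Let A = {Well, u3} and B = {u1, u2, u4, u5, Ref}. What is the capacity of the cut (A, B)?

24

Edges leaving {Well, u3}: Well→u1 (7), Well→u2 (8), u3→u2 (2), u3→u5 (7).
Cut capacity = 7 + 8 + 2 + 7 = 24.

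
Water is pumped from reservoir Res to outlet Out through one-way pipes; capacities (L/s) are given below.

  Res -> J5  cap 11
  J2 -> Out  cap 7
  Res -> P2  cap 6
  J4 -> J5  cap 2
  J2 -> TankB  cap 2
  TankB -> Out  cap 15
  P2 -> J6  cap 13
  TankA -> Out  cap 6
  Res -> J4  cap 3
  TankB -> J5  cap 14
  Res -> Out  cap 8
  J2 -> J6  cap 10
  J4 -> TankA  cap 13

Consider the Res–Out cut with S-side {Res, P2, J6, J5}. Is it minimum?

Given cut capacity: 3 + 8 = 11.
Augment Res→Out: bottleneck 8, flow now 8.
Augment Res→J4→TankA→Out: bottleneck 3, flow now 11.
No augmenting path remains; maximum flow = 11.
Cut capacity 11 equals the max flow, so it is a minimum cut.

Yes — it is a minimum cut (capacity 11).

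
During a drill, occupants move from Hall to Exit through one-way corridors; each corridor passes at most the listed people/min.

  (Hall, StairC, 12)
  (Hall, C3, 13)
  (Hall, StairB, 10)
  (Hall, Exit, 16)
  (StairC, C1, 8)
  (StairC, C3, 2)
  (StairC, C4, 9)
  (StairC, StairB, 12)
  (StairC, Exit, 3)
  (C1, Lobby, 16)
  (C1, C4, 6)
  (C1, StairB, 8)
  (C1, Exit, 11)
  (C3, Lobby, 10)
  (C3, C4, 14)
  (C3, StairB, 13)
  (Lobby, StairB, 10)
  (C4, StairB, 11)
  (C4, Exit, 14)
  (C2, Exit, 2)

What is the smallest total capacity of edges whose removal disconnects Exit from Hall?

41

Augment Hall→Exit: bottleneck 16, flow now 16.
Augment Hall→StairC→Exit: bottleneck 3, flow now 19.
Augment Hall→StairC→C1→Exit: bottleneck 8, flow now 27.
Augment Hall→StairC→C4→Exit: bottleneck 1, flow now 28.
Augment Hall→C3→C4→Exit: bottleneck 13, flow now 41.
No augmenting path remains; maximum flow = 41.
By max-flow min-cut, the minimum cut capacity equals the max flow.
In the residual graph, reachable from Hall: {Hall, StairB}.
Min-cut edges: Hall→StairC (12), Hall→C3 (13), Hall→Exit (16); capacity 12 + 13 + 16 = 41.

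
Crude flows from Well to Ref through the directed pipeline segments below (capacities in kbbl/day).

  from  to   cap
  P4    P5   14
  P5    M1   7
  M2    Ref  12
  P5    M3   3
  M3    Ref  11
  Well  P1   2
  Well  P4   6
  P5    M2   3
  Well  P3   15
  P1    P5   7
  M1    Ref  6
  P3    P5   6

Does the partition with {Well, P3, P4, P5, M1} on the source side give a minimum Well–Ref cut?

No — its capacity is 14, but the minimum cut has capacity 12.

Given cut capacity: 2 + 3 + 3 + 6 = 14.
Augment Well→P1→P5→M2→Ref: bottleneck 2, flow now 2.
Augment Well→P3→P5→M2→Ref: bottleneck 1, flow now 3.
Augment Well→P3→P5→M3→Ref: bottleneck 3, flow now 6.
Augment Well→P3→P5→M1→Ref: bottleneck 2, flow now 8.
Augment Well→P4→P5→M1→Ref: bottleneck 4, flow now 12.
No augmenting path remains; maximum flow = 12.
In the residual graph, reachable from Well: {Well, P1, P3, P4, P5, M1}.
Min-cut edges: P5→M2 (3), P5→M3 (3), M1→Ref (6); capacity 3 + 3 + 6 = 12.
Cut capacity 14 exceeds the max flow 12, so it is not minimum.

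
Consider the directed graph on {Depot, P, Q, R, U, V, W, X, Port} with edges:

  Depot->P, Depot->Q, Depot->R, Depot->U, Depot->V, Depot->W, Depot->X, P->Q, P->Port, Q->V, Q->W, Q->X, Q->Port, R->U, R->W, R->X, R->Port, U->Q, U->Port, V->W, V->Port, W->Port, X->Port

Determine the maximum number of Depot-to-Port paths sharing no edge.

7

Assign every edge capacity 1; by Menger, the answer equals the max flow.
Path Depot→P→Port (+1); total 1.
Path Depot→Q→Port (+1); total 2.
Path Depot→R→Port (+1); total 3.
Path Depot→U→Port (+1); total 4.
Path Depot→V→Port (+1); total 5.
Path Depot→W→Port (+1); total 6.
Path Depot→X→Port (+1); total 7.
No residual Depot→Port path; max flow = 7.
Certifying cut of size 7: {Depot→P, Depot→Q, Depot→R, Depot→U, Depot→V, Depot→W, Depot→X}.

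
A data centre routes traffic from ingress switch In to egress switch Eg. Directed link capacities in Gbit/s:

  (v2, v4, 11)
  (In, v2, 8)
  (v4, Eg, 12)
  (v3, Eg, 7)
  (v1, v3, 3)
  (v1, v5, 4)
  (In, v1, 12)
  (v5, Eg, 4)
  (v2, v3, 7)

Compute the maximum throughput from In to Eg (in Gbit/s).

Augment In→v1→v3→Eg: bottleneck 3, flow now 3.
Augment In→v1→v5→Eg: bottleneck 4, flow now 7.
Augment In→v2→v3→Eg: bottleneck 4, flow now 11.
Augment In→v2→v4→Eg: bottleneck 4, flow now 15.
No augmenting path remains; maximum flow = 15.
In the residual graph, reachable from In: {In, v1}.
Min-cut edges: In→v2 (8), v1→v3 (3), v1→v5 (4); capacity 8 + 3 + 4 = 15.
This cut is saturated, so no flow can exceed 15.

15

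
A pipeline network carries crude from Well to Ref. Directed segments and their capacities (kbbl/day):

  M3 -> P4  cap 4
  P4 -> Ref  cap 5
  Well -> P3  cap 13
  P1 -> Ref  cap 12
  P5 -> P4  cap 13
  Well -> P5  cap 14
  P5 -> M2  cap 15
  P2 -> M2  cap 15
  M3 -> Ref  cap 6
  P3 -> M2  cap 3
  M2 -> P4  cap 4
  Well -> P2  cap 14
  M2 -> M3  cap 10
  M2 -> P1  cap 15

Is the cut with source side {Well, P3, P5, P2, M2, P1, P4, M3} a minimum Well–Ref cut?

Yes — it is a minimum cut (capacity 23).

Given cut capacity: 12 + 5 + 6 = 23.
Augment Well→P5→P4→Ref: bottleneck 5, flow now 5.
Augment Well→P3→M2→P1→Ref: bottleneck 3, flow now 8.
Augment Well→P5→M2→P1→Ref: bottleneck 9, flow now 17.
Augment Well→P2→M2→M3→Ref: bottleneck 6, flow now 23.
No augmenting path remains; maximum flow = 23.
Cut capacity 23 equals the max flow, so it is a minimum cut.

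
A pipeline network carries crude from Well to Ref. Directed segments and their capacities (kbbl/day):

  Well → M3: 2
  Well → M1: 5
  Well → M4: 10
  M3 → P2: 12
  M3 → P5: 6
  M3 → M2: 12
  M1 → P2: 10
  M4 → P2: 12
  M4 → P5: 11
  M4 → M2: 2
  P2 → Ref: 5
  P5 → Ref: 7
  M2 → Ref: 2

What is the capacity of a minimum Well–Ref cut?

14

Augment Well→M3→P2→Ref: bottleneck 2, flow now 2.
Augment Well→M1→P2→Ref: bottleneck 3, flow now 5.
Augment Well→M4→P5→Ref: bottleneck 7, flow now 12.
Augment Well→M4→M2→Ref: bottleneck 2, flow now 14.
No augmenting path remains; maximum flow = 14.
By max-flow min-cut, the minimum cut capacity equals the max flow.
In the residual graph, reachable from Well: {Well, M3, M1, M4, P2, P5, M2}.
Min-cut edges: P2→Ref (5), P5→Ref (7), M2→Ref (2); capacity 5 + 7 + 2 = 14.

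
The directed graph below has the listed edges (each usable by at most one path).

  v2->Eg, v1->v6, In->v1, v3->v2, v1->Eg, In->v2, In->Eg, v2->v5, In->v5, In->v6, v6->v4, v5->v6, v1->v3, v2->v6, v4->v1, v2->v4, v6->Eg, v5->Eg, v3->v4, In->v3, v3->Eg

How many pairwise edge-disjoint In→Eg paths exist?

Assign every edge capacity 1; by Menger, the answer equals the max flow.
Path In→Eg (+1); total 1.
Path In→v1→Eg (+1); total 2.
Path In→v2→Eg (+1); total 3.
Path In→v3→Eg (+1); total 4.
Path In→v5→Eg (+1); total 5.
Path In→v6→Eg (+1); total 6.
No residual In→Eg path; max flow = 6.
Certifying cut of size 6: {In→Eg, In→v1, In→v2, In→v3, In→v5, In→v6}.

6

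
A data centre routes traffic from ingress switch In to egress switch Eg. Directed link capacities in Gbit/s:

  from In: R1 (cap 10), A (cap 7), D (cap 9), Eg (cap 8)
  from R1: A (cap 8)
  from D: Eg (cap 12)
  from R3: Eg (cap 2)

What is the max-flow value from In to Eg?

Augment In→Eg: bottleneck 8, flow now 8.
Augment In→D→Eg: bottleneck 9, flow now 17.
No augmenting path remains; maximum flow = 17.
In the residual graph, reachable from In: {In, R1, A}.
Min-cut edges: In→D (9), In→Eg (8); capacity 9 + 8 = 17.
This cut is saturated, so no flow can exceed 17.

17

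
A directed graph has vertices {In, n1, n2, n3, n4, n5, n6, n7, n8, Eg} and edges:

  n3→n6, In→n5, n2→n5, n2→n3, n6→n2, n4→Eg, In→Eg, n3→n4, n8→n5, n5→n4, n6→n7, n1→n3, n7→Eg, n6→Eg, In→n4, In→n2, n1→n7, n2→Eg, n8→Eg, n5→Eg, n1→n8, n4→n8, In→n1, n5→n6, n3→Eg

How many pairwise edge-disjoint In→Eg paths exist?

Assign every edge capacity 1; by Menger, the answer equals the max flow.
Path In→Eg (+1); total 1.
Path In→n2→Eg (+1); total 2.
Path In→n4→Eg (+1); total 3.
Path In→n5→Eg (+1); total 4.
Path In→n1→n3→Eg (+1); total 5.
No residual In→Eg path; max flow = 5.
Certifying cut of size 5: {In→Eg, In→n1, In→n2, In→n4, In→n5}.

5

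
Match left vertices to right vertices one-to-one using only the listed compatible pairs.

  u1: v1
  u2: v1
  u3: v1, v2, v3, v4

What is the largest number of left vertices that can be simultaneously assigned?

2

Unit-capacity flow: source→left, listed edges, right→sink; max matching = max flow.
Augmenting path u1→v1 (+1); matched 1.
Augmenting path u3→v2 (+1); matched 2.
No augmenting path remains; maximum matching = 2.
König certificate: {u3, v1} is a vertex cover of size 2 (every listed pair touches it), so no matching can be larger.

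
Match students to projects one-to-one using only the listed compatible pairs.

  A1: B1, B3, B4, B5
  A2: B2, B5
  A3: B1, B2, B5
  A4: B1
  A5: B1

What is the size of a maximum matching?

4

Unit-capacity flow: source→left, listed edges, right→sink; max matching = max flow.
Augmenting path A1→B1 (+1); matched 1.
Augmenting path A2→B2 (+1); matched 2.
Augmenting path A3→B5 (+1); matched 3.
Augmenting path A4→B1→A1→B3 (+1); matched 4.
No augmenting path remains; maximum matching = 4.
König certificate: {A1, A2, A3, B1} is a vertex cover of size 4 (every listed pair touches it), so no matching can be larger.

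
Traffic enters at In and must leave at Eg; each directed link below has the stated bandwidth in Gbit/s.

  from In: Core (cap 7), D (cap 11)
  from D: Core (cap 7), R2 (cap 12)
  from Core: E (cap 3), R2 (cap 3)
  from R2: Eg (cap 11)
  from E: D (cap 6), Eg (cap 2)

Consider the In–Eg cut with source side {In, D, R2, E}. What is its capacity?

Edges leaving {In, D, R2, E}: In→Core (7), D→Core (7), R2→Eg (11), E→Eg (2).
Cut capacity = 7 + 7 + 11 + 2 = 27.

27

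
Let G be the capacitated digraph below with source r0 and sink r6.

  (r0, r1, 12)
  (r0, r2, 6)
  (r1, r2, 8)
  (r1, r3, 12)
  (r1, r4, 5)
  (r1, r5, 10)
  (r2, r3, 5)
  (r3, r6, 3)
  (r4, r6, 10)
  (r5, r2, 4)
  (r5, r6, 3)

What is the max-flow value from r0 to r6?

11

Augment r0→r1→r3→r6: bottleneck 3, flow now 3.
Augment r0→r1→r4→r6: bottleneck 5, flow now 8.
Augment r0→r1→r5→r6: bottleneck 3, flow now 11.
No augmenting path remains; maximum flow = 11.
In the residual graph, reachable from r0: {r0, r1, r2, r3, r5}.
Min-cut edges: r1→r4 (5), r3→r6 (3), r5→r6 (3); capacity 5 + 3 + 3 = 11.
This cut is saturated, so no flow can exceed 11.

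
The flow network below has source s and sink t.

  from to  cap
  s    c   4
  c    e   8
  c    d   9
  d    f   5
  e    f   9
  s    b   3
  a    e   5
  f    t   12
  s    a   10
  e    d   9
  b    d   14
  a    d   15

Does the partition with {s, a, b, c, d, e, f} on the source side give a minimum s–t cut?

Yes — it is a minimum cut (capacity 12).

Given cut capacity: 12 = 12.
Augment s→a→d→f→t: bottleneck 5, flow now 5.
Augment s→a→e→f→t: bottleneck 5, flow now 10.
Augment s→c→e→f→t: bottleneck 2, flow now 12.
No augmenting path remains; maximum flow = 12.
Cut capacity 12 equals the max flow, so it is a minimum cut.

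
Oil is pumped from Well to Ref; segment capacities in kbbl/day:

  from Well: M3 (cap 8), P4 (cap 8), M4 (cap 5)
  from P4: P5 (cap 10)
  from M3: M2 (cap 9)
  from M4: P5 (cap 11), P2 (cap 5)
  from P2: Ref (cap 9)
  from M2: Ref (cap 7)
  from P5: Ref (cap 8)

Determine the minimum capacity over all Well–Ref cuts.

20

Augment Well→P4→P5→Ref: bottleneck 8, flow now 8.
Augment Well→M3→M2→Ref: bottleneck 7, flow now 15.
Augment Well→M4→P2→Ref: bottleneck 5, flow now 20.
No augmenting path remains; maximum flow = 20.
By max-flow min-cut, the minimum cut capacity equals the max flow.
In the residual graph, reachable from Well: {Well, M3, M2}.
Min-cut edges: Well→P4 (8), Well→M4 (5), M2→Ref (7); capacity 8 + 5 + 7 = 20.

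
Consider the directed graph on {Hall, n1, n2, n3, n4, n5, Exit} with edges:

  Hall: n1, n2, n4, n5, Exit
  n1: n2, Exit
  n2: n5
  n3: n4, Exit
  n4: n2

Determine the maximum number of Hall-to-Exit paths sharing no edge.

2

Assign every edge capacity 1; by Menger, the answer equals the max flow.
Path Hall→Exit (+1); total 1.
Path Hall→n1→Exit (+1); total 2.
No residual Hall→Exit path; max flow = 2.
Certifying cut of size 2: {Hall→Exit, Hall→n1}.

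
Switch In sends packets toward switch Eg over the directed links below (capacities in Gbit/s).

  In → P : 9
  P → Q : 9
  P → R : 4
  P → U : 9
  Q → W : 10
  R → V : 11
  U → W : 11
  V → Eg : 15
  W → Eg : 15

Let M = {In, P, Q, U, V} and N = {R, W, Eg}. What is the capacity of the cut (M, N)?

Edges leaving {In, P, Q, U, V}: P→R (4), Q→W (10), U→W (11), V→Eg (15).
Cut capacity = 4 + 10 + 11 + 15 = 40.

40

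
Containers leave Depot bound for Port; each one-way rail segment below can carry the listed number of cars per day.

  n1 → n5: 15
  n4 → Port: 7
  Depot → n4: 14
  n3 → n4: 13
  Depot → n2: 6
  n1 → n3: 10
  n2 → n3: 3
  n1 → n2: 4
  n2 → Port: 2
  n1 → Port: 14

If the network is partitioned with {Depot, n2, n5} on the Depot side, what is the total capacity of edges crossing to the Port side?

19

Edges leaving {Depot, n2, n5}: Depot→n4 (14), n2→n3 (3), n2→Port (2).
Cut capacity = 14 + 3 + 2 = 19.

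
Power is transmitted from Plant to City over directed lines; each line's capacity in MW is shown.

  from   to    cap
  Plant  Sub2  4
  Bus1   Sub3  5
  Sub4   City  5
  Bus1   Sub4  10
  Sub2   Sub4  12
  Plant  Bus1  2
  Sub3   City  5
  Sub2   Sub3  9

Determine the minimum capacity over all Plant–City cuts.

Augment Plant→Sub2→Sub4→City: bottleneck 4, flow now 4.
Augment Plant→Bus1→Sub4→City: bottleneck 1, flow now 5.
Augment Plant→Bus1→Sub3→City: bottleneck 1, flow now 6.
No augmenting path remains; maximum flow = 6.
By max-flow min-cut, the minimum cut capacity equals the max flow.
In the residual graph, reachable from Plant: {Plant}.
Min-cut edges: Plant→Sub2 (4), Plant→Bus1 (2); capacity 4 + 2 = 6.

6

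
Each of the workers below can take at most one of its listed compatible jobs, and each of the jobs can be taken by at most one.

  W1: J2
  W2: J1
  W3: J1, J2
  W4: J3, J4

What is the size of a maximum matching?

Unit-capacity flow: source→left, listed edges, right→sink; max matching = max flow.
Augmenting path W1→J2 (+1); matched 1.
Augmenting path W2→J1 (+1); matched 2.
Augmenting path W4→J3 (+1); matched 3.
No augmenting path remains; maximum matching = 3.
König certificate: {W4, J1, J2} is a vertex cover of size 3 (every listed pair touches it), so no matching can be larger.

3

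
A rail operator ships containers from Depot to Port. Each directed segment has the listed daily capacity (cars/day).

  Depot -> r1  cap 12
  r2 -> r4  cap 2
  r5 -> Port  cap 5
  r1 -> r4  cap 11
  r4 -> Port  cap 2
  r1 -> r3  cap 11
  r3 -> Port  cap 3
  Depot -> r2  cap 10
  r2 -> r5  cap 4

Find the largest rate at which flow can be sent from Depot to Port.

9

Augment Depot→r1→r3→Port: bottleneck 3, flow now 3.
Augment Depot→r1→r4→Port: bottleneck 2, flow now 5.
Augment Depot→r2→r5→Port: bottleneck 4, flow now 9.
No augmenting path remains; maximum flow = 9.
In the residual graph, reachable from Depot: {Depot, r1, r2, r3, r4}.
Min-cut edges: r2→r5 (4), r3→Port (3), r4→Port (2); capacity 4 + 3 + 2 = 9.
This cut is saturated, so no flow can exceed 9.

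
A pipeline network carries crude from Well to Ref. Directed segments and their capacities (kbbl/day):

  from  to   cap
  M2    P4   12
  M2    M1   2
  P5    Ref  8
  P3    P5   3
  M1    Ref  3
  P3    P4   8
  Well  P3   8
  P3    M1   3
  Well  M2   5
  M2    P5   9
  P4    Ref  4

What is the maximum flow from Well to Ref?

13

Augment Well→M2→P4→Ref: bottleneck 4, flow now 4.
Augment Well→M2→M1→Ref: bottleneck 1, flow now 5.
Augment Well→P3→M1→Ref: bottleneck 2, flow now 7.
Augment Well→P3→P5→Ref: bottleneck 3, flow now 10.
Augment Well→P3→P4→M2→P5→Ref: bottleneck 3, flow now 13. (uses reverse residual edge)
No augmenting path remains; maximum flow = 13.
In the residual graph, reachable from Well: {Well}.
Min-cut edges: Well→M2 (5), Well→P3 (8); capacity 5 + 8 = 13.
This cut is saturated, so no flow can exceed 13.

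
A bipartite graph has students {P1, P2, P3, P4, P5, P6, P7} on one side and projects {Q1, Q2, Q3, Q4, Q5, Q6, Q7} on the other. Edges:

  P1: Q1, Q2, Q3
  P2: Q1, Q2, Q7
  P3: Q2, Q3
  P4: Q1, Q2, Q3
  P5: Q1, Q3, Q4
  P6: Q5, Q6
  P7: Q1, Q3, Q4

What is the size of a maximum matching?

6

Unit-capacity flow: source→left, listed edges, right→sink; max matching = max flow.
Augmenting path P1→Q1 (+1); matched 1.
Augmenting path P2→Q2 (+1); matched 2.
Augmenting path P3→Q3 (+1); matched 3.
Augmenting path P5→Q4 (+1); matched 4.
Augmenting path P6→Q5 (+1); matched 5.
Augmenting path P4→Q2→P2→Q7 (+1); matched 6.
No augmenting path remains; maximum matching = 6.
König certificate: {P2, P6, Q1, Q2, Q3, Q4} is a vertex cover of size 6 (every listed pair touches it), so no matching can be larger.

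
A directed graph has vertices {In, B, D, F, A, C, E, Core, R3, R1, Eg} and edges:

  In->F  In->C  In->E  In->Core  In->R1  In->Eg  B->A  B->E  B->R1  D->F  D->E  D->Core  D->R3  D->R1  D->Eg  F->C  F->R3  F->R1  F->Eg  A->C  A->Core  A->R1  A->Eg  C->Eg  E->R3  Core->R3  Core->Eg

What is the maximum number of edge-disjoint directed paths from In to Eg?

Assign every edge capacity 1; by Menger, the answer equals the max flow.
Path In→Eg (+1); total 1.
Path In→F→Eg (+1); total 2.
Path In→C→Eg (+1); total 3.
Path In→Core→Eg (+1); total 4.
No residual In→Eg path; max flow = 4.
Certifying cut of size 4: {In→C, In→Core, In→Eg, In→F}.

4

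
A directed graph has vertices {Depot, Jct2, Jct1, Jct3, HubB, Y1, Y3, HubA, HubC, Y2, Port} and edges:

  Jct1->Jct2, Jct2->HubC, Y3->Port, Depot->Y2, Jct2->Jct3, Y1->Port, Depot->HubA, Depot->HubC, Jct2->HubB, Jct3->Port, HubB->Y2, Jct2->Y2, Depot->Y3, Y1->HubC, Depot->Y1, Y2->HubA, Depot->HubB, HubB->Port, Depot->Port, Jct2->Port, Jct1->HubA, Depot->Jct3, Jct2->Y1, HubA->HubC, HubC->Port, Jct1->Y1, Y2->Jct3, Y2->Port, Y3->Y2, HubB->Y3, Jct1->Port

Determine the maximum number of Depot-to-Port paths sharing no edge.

Assign every edge capacity 1; by Menger, the answer equals the max flow.
Path Depot→Port (+1); total 1.
Path Depot→Jct3→Port (+1); total 2.
Path Depot→HubB→Port (+1); total 3.
Path Depot→Y1→Port (+1); total 4.
Path Depot→Y3→Port (+1); total 5.
Path Depot→HubC→Port (+1); total 6.
Path Depot→Y2→Port (+1); total 7.
No residual Depot→Port path; max flow = 7.
Certifying cut of size 7: {Depot→HubB, Depot→Jct3, Depot→Port, Depot→Y1, Depot→Y2, Depot→Y3, HubC→Port}.

7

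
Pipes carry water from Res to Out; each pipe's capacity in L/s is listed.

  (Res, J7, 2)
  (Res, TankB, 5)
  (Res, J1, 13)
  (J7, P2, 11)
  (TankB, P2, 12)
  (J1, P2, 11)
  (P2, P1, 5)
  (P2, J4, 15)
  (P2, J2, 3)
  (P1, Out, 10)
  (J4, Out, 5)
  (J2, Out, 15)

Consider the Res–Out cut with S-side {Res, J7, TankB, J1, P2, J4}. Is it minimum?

Given cut capacity: 5 + 3 + 5 = 13.
Augment Res→J7→P2→P1→Out: bottleneck 2, flow now 2.
Augment Res→TankB→P2→P1→Out: bottleneck 3, flow now 5.
Augment Res→TankB→P2→J4→Out: bottleneck 2, flow now 7.
Augment Res→J1→P2→J4→Out: bottleneck 3, flow now 10.
Augment Res→J1→P2→J2→Out: bottleneck 3, flow now 13.
No augmenting path remains; maximum flow = 13.
Cut capacity 13 equals the max flow, so it is a minimum cut.

Yes — it is a minimum cut (capacity 13).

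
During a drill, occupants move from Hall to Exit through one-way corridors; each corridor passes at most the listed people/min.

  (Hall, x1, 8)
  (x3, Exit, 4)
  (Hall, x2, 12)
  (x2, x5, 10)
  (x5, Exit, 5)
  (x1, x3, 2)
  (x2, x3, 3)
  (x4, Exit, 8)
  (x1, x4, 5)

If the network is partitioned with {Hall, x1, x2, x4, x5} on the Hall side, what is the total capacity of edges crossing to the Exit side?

Edges leaving {Hall, x1, x2, x4, x5}: x1→x3 (2), x2→x3 (3), x4→Exit (8), x5→Exit (5).
Cut capacity = 2 + 3 + 8 + 5 = 18.

18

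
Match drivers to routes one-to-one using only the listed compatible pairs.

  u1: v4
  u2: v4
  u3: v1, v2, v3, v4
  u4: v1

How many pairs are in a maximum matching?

Unit-capacity flow: source→left, listed edges, right→sink; max matching = max flow.
Augmenting path u1→v4 (+1); matched 1.
Augmenting path u3→v1 (+1); matched 2.
Augmenting path u4→v1→u3→v2 (+1); matched 3.
No augmenting path remains; maximum matching = 3.
König certificate: {u3, u4, v4} is a vertex cover of size 3 (every listed pair touches it), so no matching can be larger.

3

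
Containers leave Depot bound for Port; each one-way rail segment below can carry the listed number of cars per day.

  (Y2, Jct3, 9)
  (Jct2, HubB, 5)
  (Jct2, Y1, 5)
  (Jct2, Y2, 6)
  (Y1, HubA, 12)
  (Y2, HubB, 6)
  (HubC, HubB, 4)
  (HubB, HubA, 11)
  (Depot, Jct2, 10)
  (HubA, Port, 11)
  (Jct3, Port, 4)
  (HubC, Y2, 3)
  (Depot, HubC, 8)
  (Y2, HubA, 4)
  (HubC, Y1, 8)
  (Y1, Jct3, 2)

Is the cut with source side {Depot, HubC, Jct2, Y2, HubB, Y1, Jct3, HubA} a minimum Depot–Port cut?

Given cut capacity: 4 + 11 = 15.
Augment Depot→HubC→Y2→Jct3→Port: bottleneck 3, flow now 3.
Augment Depot→HubC→HubB→HubA→Port: bottleneck 4, flow now 7.
Augment Depot→HubC→Y1→Jct3→Port: bottleneck 1, flow now 8.
Augment Depot→Jct2→Y2→HubA→Port: bottleneck 4, flow now 12.
Augment Depot→Jct2→HubB→HubA→Port: bottleneck 3, flow now 15.
No augmenting path remains; maximum flow = 15.
Cut capacity 15 equals the max flow, so it is a minimum cut.

Yes — it is a minimum cut (capacity 15).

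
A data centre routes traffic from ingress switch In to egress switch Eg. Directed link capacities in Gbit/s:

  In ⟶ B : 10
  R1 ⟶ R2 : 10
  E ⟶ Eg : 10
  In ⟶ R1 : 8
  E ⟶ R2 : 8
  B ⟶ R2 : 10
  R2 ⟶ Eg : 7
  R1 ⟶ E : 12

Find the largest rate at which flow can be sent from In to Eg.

Augment In→R1→E→Eg: bottleneck 8, flow now 8.
Augment In→B→R2→Eg: bottleneck 7, flow now 15.
No augmenting path remains; maximum flow = 15.
In the residual graph, reachable from In: {In, B, R2}.
Min-cut edges: In→R1 (8), R2→Eg (7); capacity 8 + 7 = 15.
This cut is saturated, so no flow can exceed 15.

15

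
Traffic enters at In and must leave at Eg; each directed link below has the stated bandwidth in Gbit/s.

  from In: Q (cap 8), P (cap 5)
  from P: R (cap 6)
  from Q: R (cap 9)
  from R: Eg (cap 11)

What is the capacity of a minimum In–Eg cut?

11

Augment In→P→R→Eg: bottleneck 5, flow now 5.
Augment In→Q→R→Eg: bottleneck 6, flow now 11.
No augmenting path remains; maximum flow = 11.
By max-flow min-cut, the minimum cut capacity equals the max flow.
In the residual graph, reachable from In: {In, P, Q, R}.
Min-cut edges: R→Eg (11); capacity 11 = 11.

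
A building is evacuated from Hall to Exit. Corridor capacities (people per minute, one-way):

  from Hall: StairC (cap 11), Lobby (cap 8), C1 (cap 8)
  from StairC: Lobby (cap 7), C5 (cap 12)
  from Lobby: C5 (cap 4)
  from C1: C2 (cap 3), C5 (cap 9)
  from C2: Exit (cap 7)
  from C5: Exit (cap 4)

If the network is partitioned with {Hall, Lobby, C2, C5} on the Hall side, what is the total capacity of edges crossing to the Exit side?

Edges leaving {Hall, Lobby, C2, C5}: Hall→StairC (11), Hall→C1 (8), C2→Exit (7), C5→Exit (4).
Cut capacity = 11 + 8 + 7 + 4 = 30.

30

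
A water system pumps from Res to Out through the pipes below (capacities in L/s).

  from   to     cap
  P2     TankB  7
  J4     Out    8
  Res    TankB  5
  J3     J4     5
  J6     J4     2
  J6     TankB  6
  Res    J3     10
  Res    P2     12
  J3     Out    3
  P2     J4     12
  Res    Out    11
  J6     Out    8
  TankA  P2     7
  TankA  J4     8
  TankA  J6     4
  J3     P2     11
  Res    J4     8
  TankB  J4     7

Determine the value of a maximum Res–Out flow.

22

Augment Res→Out: bottleneck 11, flow now 11.
Augment Res→J3→Out: bottleneck 3, flow now 14.
Augment Res→J4→Out: bottleneck 8, flow now 22.
No augmenting path remains; maximum flow = 22.
In the residual graph, reachable from Res: {Res, J3, P2, TankB, J4}.
Min-cut edges: Res→Out (11), J3→Out (3), J4→Out (8); capacity 11 + 3 + 8 = 22.
This cut is saturated, so no flow can exceed 22.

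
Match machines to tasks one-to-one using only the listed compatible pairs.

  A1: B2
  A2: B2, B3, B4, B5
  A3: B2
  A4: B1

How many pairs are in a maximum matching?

Unit-capacity flow: source→left, listed edges, right→sink; max matching = max flow.
Augmenting path A1→B2 (+1); matched 1.
Augmenting path A2→B3 (+1); matched 2.
Augmenting path A4→B1 (+1); matched 3.
No augmenting path remains; maximum matching = 3.
König certificate: {A2, A4, B2} is a vertex cover of size 3 (every listed pair touches it), so no matching can be larger.

3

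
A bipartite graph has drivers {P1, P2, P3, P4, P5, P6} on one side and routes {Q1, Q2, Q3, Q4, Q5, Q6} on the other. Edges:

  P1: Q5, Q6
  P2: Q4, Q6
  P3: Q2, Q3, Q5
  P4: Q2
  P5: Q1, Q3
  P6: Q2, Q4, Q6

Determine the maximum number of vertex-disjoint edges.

6

Unit-capacity flow: source→left, listed edges, right→sink; max matching = max flow.
Augmenting path P1→Q5 (+1); matched 1.
Augmenting path P2→Q4 (+1); matched 2.
Augmenting path P3→Q2 (+1); matched 3.
Augmenting path P5→Q1 (+1); matched 4.
Augmenting path P6→Q6 (+1); matched 5.
Augmenting path P4→Q2→P3→Q3 (+1); matched 6.
No augmenting path remains; maximum matching = 6.
König certificate: {P1, P2, P3, P4, P5, P6} is a vertex cover of size 6 (every listed pair touches it), so no matching can be larger.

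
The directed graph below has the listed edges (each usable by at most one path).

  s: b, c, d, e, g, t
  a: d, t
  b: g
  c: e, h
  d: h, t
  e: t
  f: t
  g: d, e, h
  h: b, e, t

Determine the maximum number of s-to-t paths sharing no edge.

4

Assign every edge capacity 1; by Menger, the answer equals the max flow.
Path s→t (+1); total 1.
Path s→d→t (+1); total 2.
Path s→e→t (+1); total 3.
Path s→c→h→t (+1); total 4.
No residual s→t path; max flow = 4.
Certifying cut of size 4: {d→t, e→t, h→t, s→t}.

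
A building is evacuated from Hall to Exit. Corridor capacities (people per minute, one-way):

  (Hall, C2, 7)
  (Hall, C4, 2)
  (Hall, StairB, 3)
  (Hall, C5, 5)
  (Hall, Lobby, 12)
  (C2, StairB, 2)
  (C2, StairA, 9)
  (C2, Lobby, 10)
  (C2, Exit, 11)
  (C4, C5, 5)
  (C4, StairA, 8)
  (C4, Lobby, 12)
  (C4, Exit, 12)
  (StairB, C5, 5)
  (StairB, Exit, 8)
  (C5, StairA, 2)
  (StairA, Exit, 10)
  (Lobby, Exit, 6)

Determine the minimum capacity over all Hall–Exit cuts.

Augment Hall→C2→Exit: bottleneck 7, flow now 7.
Augment Hall→C4→Exit: bottleneck 2, flow now 9.
Augment Hall→StairB→Exit: bottleneck 3, flow now 12.
Augment Hall→Lobby→Exit: bottleneck 6, flow now 18.
Augment Hall→C5→StairA→Exit: bottleneck 2, flow now 20.
No augmenting path remains; maximum flow = 20.
By max-flow min-cut, the minimum cut capacity equals the max flow.
In the residual graph, reachable from Hall: {Hall, C5, Lobby}.
Min-cut edges: Hall→C2 (7), Hall→C4 (2), Hall→StairB (3), C5→StairA (2), Lobby→Exit (6); capacity 7 + 2 + 3 + 2 + 6 = 20.

20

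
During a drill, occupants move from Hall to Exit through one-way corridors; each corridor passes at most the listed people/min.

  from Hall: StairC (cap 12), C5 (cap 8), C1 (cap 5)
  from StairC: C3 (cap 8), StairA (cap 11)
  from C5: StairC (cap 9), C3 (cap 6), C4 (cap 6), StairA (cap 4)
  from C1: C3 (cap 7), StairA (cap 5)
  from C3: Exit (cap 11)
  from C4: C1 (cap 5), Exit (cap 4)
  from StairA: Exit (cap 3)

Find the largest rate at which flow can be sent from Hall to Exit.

Augment Hall→StairC→C3→Exit: bottleneck 8, flow now 8.
Augment Hall→StairC→StairA→Exit: bottleneck 3, flow now 11.
Augment Hall→C5→C3→Exit: bottleneck 3, flow now 14.
Augment Hall→C5→C4→Exit: bottleneck 4, flow now 18.
No augmenting path remains; maximum flow = 18.
In the residual graph, reachable from Hall: {Hall, StairC, C5, C1, C3, C4, StairA}.
Min-cut edges: C3→Exit (11), C4→Exit (4), StairA→Exit (3); capacity 11 + 4 + 3 = 18.
This cut is saturated, so no flow can exceed 18.

18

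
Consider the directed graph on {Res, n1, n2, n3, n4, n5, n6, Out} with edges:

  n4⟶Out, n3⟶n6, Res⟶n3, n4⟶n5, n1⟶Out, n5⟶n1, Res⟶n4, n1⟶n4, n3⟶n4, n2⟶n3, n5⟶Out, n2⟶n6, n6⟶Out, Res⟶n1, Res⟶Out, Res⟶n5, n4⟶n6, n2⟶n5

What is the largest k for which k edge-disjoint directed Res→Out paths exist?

Assign every edge capacity 1; by Menger, the answer equals the max flow.
Path Res→Out (+1); total 1.
Path Res→n1→Out (+1); total 2.
Path Res→n4→Out (+1); total 3.
Path Res→n5→Out (+1); total 4.
Path Res→n3→n6→Out (+1); total 5.
No residual Res→Out path; max flow = 5.
Certifying cut of size 5: {Res→Out, Res→n1, Res→n3, Res→n4, Res→n5}.

5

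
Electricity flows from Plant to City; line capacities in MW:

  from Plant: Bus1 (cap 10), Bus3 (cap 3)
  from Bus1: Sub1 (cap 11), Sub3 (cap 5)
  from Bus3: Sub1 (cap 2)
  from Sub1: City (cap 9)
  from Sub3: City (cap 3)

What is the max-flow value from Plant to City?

Augment Plant→Bus1→Sub1→City: bottleneck 9, flow now 9.
Augment Plant→Bus1→Sub3→City: bottleneck 1, flow now 10.
Augment Plant→Bus3→Sub1→Bus1→Sub3→City: bottleneck 2, flow now 12. (uses reverse residual edge)
No augmenting path remains; maximum flow = 12.
In the residual graph, reachable from Plant: {Plant, Bus3}.
Min-cut edges: Plant→Bus1 (10), Bus3→Sub1 (2); capacity 10 + 2 = 12.
This cut is saturated, so no flow can exceed 12.

12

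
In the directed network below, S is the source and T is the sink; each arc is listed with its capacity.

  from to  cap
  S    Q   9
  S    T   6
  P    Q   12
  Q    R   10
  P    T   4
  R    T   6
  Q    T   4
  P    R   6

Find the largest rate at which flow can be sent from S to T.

15

Augment S→T: bottleneck 6, flow now 6.
Augment S→Q→T: bottleneck 4, flow now 10.
Augment S→Q→R→T: bottleneck 5, flow now 15.
No augmenting path remains; maximum flow = 15.
In the residual graph, reachable from S: {S}.
Min-cut edges: S→Q (9), S→T (6); capacity 9 + 6 = 15.
This cut is saturated, so no flow can exceed 15.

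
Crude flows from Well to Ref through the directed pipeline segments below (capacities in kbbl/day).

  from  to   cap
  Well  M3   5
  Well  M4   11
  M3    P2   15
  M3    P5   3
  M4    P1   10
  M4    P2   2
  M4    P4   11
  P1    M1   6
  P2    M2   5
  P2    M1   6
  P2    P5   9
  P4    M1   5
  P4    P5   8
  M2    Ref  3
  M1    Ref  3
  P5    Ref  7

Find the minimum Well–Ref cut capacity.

13

Augment Well→M3→P5→Ref: bottleneck 3, flow now 3.
Augment Well→M3→P2→M2→Ref: bottleneck 2, flow now 5.
Augment Well→M4→P1→M1→Ref: bottleneck 3, flow now 8.
Augment Well→M4→P2→M2→Ref: bottleneck 1, flow now 9.
Augment Well→M4→P2→P5→Ref: bottleneck 1, flow now 10.
Augment Well→M4→P4→P5→Ref: bottleneck 3, flow now 13.
No augmenting path remains; maximum flow = 13.
By max-flow min-cut, the minimum cut capacity equals the max flow.
In the residual graph, reachable from Well: {Well, M3, M4, P1, P2, P4, M2, M1, P5}.
Min-cut edges: M2→Ref (3), M1→Ref (3), P5→Ref (7); capacity 3 + 3 + 7 = 13.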